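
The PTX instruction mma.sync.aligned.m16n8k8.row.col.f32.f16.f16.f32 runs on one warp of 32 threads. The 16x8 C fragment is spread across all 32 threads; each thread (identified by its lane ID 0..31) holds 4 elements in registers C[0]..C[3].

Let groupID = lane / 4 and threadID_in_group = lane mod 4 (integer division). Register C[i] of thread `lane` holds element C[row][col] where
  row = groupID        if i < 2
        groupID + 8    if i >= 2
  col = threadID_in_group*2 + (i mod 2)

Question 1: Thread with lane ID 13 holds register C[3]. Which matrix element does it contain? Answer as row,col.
13: grp=3,tig=1
[3] (3+8,1*2+1) = (11,3)

11,3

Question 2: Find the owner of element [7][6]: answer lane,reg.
r:7=>grp=7,rB=0  c:6=>tig=3,lo=0
L=7*4+3=31  i=0*2+0=0

31,0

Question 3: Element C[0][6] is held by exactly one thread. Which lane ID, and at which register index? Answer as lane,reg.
r=0->g=0,rb=0  c=6->t=3,b0=0
L=0*4+3=3  i=0*2+0=0

3,0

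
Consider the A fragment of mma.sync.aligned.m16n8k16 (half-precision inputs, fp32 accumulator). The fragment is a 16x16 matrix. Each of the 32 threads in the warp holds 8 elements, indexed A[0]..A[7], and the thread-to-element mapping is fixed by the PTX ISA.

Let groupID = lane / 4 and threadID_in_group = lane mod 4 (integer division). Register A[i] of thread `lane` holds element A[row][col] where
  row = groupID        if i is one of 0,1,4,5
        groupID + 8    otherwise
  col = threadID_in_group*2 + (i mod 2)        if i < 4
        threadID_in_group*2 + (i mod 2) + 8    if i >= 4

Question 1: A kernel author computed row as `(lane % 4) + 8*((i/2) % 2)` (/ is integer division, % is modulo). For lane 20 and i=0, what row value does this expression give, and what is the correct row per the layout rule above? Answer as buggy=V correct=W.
buggy=0 correct=5

`(lane % 4) + 8*((i/2) % 2)`[20,0]→0
20: G=5,T=0
[0] (5+0,0*2+0+0) = (5,0)
row: 0 vs 5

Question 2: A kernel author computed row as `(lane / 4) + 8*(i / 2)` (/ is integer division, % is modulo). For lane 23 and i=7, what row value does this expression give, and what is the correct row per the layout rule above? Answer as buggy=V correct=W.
buggy=29 correct=13

`(lane / 4) + 8*(i / 2)`[23,7]->29
lane 23->23/4=5, 23 mod 4=3
i=7  r:5+8->13  c:2·3+1+8->15
row: 29 vs 13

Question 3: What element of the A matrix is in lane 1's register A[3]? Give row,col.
lane 1->1/4=0, 1 mod 4=1
i=3  r:0+8->8  c:2·1+1+0->3

8,3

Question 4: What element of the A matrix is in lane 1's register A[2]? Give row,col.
8,2

lane 1: gr=0 (1/4), th=1 (1%4)
i=2: r=0+8=8, c=1*2+0+0=2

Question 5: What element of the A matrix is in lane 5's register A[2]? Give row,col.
5: gid=1,tid=1
[2] (1+8,1*2+0+0) = (9,2)

9,2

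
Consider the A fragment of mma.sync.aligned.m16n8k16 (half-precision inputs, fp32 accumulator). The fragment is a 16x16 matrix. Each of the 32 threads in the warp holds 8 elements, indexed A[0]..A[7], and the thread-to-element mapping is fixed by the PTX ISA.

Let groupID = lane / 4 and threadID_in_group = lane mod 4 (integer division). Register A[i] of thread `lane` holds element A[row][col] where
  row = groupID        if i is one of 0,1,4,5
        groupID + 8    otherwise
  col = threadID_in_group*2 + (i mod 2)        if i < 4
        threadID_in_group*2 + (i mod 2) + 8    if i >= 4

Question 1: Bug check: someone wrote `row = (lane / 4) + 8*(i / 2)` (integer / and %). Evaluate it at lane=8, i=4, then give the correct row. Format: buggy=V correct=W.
`(lane / 4) + 8*(i / 2)`[8,4]→18
8: G=2,T=0
[4] (2+0,0*2+0+8) = (2,8)
row: 18 vs 2

buggy=18 correct=2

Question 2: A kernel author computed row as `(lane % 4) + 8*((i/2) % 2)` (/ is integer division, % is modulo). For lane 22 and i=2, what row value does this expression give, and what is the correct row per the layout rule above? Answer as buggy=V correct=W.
buggy=10 correct=13

`(lane % 4) + 8*((i/2) % 2)`[22,2]->10
lane 22->22/4=5, 22 mod 4=2
i=2  r:5+8->13  c:2·2+0+0->4
row: 10 vs 13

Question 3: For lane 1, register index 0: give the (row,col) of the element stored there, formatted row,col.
0,2

L=1→G=1>>2=0, T=1&3=1
[0]→row 0+0=0  col 1·2+0+0=2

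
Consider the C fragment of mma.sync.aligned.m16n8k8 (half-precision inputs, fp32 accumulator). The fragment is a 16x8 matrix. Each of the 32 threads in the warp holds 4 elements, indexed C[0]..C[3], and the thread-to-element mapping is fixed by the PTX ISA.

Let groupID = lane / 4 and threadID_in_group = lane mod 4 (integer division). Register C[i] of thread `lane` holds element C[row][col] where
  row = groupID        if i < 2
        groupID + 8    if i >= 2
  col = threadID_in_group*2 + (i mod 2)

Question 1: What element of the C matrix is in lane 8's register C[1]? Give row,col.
L=8->gid=8>>2=2, tid=8&3=0
[1]->row 2+0=2  col 0·2+1=1

2,1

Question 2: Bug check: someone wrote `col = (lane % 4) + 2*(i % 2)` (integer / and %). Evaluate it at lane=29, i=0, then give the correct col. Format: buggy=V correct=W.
buggy=1 correct=2

`(lane % 4) + 2*(i % 2)`[29,0]->1
lane 29: g=7 (29/4), t=1 (29%4)
i=0: r=7+0=7, c=1*2+0=2
col: 1 vs 2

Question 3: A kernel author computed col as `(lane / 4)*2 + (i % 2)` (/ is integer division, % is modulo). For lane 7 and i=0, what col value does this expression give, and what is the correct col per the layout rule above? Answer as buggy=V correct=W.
buggy=2 correct=6

`(lane / 4)*2 + (i % 2)`[7,0]⇒2
lane 7⇒7/4=1, 7 mod 4=3
i=0  r:1+0⇒1  c:2·3+0⇒6
col: 2 vs 6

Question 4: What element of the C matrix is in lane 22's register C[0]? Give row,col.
5,4

L=22=>grp=22>>2=5, tig=22&3=2
[0]=>row 5+0=5  col 2·2+0=4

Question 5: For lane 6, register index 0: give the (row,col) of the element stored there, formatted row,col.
1,4

lane 6: gr=1 (6/4), th=2 (6%4)
i=0: r=1+0=1, c=2*2+0=4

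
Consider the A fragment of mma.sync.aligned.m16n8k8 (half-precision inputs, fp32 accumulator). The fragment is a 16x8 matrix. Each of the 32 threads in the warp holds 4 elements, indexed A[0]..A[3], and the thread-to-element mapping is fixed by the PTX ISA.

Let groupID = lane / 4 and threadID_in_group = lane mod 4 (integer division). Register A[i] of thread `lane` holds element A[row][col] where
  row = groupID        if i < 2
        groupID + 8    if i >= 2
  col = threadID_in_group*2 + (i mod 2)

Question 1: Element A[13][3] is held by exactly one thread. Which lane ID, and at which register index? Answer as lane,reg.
21,3

r=13->g=5,rb=1  c=3->t=1,b0=1
L=5*4+1=21  i=1*2+1=3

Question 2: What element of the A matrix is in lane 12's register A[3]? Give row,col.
11,1

lane 12=>12/4=3, 12 mod 4=0
i=3  r:3+8=>11  c:2·0+1=>1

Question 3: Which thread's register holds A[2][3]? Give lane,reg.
r=2⇒gr=2,Rb=0  c=3⇒th=1,odd=1
L=2*4+1=9  i=0*2+1=1

9,1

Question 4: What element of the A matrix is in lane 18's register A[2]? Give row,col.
18: grp=4,tig=2
[2] (4+8,2*2+0) = (12,4)

12,4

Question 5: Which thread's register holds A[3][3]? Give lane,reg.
13,1

r=3⇒gr=3,Rb=0  c=3⇒th=1,odd=1
L=3*4+1=13  i=0*2+1=1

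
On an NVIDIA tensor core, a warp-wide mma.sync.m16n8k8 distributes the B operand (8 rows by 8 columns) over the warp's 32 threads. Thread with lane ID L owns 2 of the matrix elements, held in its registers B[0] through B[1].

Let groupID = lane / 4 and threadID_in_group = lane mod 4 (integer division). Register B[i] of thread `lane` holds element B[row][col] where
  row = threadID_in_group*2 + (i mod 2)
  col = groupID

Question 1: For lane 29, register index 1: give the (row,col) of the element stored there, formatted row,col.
3,7

lane 29: g=7 (29/4), t=1 (29%4)
i=1: r=1*2+1=3, c=g=7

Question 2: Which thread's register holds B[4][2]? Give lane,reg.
10,0

c: 2->gid=2  r: 4->tid=2,i&1=0
L=2*4+2=10  i=0=0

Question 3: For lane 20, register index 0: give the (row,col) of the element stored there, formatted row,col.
lane 20: G=5 (20/4), T=0 (20%4)
i=0: r=0*2+0=0, c=G=5

0,5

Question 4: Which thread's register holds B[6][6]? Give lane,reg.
c: 6->gid=6  r: 6->tid=3,i&1=0
L=6*4+3=27  i=0=0

27,0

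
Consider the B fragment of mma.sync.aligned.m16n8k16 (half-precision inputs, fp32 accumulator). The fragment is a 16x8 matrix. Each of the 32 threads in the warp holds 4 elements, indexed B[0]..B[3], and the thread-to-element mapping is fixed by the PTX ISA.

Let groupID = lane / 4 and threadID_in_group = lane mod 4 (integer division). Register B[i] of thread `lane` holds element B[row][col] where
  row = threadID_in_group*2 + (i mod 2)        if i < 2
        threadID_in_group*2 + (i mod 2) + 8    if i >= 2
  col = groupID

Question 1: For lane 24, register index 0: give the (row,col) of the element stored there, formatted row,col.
lane 24->24/4=6, 24 mod 4=0
i=0  r:2·0+0+0->0  c:6

0,6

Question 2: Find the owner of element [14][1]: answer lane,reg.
7,2

c:1=>grp=1  r:14=>rB=1,tig=3,lo=0
L=1*4+3=7  i=1*2+0=2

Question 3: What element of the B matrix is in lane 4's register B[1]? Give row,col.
1,1

lane 4=>4/4=1, 4 mod 4=0
i=1  r:2·0+1+0=>1  c:1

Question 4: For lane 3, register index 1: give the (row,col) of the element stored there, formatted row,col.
L=3=>grp=3>>2=0, tig=3&3=3
[1]=>row 3·2+1+0=7  col grp=0

7,0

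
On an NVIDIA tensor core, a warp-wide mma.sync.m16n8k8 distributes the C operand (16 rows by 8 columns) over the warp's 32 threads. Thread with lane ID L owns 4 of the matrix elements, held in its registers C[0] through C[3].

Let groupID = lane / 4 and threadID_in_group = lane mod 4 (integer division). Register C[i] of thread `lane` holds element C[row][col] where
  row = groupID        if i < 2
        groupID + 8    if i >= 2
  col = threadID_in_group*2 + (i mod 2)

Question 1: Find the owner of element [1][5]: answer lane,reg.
r=1->g=1,rb=0  c=5->t=2,b0=1
L=1*4+2=6  i=0*2+1=1

6,1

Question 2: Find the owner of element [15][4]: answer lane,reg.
r=15⇒gr=7,Rb=1  c=4⇒th=2,odd=0
L=7*4+2=30  i=1*2+0=2

30,2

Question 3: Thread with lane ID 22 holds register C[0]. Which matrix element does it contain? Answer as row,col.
L=22->gid=22>>2=5, tid=22&3=2
[0]->row 5+0=5  col 2·2+0=4

5,4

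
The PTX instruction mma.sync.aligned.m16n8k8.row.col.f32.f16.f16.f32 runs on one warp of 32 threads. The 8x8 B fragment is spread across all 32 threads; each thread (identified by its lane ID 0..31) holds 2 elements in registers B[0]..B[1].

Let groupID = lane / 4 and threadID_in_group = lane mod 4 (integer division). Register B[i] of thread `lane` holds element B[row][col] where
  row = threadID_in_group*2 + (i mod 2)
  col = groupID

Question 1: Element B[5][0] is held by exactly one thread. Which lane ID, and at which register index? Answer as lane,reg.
c: 0->gid=0  r: 5->tid=2,i&1=1
L=0*4+2=2  i=1=1

2,1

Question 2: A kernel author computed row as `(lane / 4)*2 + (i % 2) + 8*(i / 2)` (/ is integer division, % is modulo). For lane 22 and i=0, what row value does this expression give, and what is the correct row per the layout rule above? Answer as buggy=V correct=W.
buggy=10 correct=4

`(lane / 4)*2 + (i % 2) + 8*(i / 2)`[22,0]⇒10
lane 22⇒22/4=5, 22 mod 4=2
i=0  r:2·2+0⇒4  c:5
row: 10 vs 4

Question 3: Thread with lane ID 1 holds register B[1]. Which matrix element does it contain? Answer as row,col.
lane 1→1/4=0, 1 mod 4=1
i=1  r:2·1+1→3  c:0

3,0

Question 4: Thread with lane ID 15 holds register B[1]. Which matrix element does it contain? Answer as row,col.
7,3

L=15->g=15>>2=3, t=15&3=3
[1]->row 3·2+1=7  col g=3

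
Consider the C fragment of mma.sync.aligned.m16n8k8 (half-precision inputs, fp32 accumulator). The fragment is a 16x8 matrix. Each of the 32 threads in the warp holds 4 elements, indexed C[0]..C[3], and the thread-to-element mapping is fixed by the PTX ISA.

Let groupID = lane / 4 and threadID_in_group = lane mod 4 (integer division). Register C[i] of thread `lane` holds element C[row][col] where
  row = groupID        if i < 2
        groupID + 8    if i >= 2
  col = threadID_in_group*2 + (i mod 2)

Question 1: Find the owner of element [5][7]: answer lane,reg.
23,1

r=5→G=5,rhi=0  c=7→T=3,p=1
L=5*4+3=23  i=0*2+1=1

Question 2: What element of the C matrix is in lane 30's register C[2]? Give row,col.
15,4

lane 30=>30/4=7, 30 mod 4=2
i=2  r:7+8=>15  c:2·2+0=>4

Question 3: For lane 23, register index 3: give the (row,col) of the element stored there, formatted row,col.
13,7

23: g=5,t=3
[3] (5+8,3*2+1) = (13,7)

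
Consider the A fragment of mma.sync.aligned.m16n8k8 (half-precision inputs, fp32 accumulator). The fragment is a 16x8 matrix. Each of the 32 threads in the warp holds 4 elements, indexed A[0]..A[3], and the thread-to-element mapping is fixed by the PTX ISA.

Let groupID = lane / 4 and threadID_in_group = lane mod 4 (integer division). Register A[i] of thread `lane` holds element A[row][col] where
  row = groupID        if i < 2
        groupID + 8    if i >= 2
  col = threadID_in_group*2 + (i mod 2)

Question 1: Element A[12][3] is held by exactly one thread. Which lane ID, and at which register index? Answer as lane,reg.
r:12=>grp=4,rB=1  c:3=>tig=1,lo=1
L=4*4+1=17  i=1*2+1=3

17,3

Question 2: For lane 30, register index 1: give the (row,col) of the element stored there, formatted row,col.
7,5

lane 30: G=7 (30/4), T=2 (30%4)
i=1: r=7+0=7, c=2*2+1=5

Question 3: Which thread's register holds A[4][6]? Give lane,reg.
19,0

r=4->g=4,rb=0  c=6->t=3,b0=0
L=4*4+3=19  i=0*2+0=0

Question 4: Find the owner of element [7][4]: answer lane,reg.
r=7->g=7,rb=0  c=4->t=2,b0=0
L=7*4+2=30  i=0*2+0=0

30,0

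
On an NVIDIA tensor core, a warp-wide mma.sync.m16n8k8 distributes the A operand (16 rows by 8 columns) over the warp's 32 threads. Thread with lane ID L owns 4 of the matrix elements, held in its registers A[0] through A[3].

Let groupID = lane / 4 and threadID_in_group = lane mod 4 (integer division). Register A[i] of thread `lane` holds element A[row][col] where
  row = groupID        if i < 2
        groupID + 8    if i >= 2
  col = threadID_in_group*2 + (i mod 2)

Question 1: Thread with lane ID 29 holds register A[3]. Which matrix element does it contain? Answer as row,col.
15,3

L=29->gid=29>>2=7, tid=29&3=1
[3]->row 7+8=15  col 1·2+1=3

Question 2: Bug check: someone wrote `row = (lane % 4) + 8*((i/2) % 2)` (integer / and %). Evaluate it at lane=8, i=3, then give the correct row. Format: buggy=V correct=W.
`(lane % 4) + 8*((i/2) % 2)`[8,3]=>8
L=8=>grp=8>>2=2, tig=8&3=0
[3]=>row 2+8=10  col 0·2+1=1
row: 8 vs 10

buggy=8 correct=10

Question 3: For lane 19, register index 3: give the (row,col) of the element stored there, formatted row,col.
L=19⇒gr=19>>2=4, th=19&3=3
[3]⇒row 4+8=12  col 3·2+1=7

12,7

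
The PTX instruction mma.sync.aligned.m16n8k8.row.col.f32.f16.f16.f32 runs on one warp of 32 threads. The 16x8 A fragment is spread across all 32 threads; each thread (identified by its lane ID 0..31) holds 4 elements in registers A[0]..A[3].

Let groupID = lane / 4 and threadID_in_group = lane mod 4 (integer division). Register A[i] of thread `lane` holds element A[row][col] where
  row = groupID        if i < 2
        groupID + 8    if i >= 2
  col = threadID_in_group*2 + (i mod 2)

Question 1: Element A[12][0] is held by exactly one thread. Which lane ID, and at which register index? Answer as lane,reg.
r=12⇒gr=4,Rb=1  c=0⇒th=0,odd=0
L=4*4+0=16  i=1*2+0=2

16,2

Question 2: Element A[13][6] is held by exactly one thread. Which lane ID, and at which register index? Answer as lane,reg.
23,2

r:13=>grp=5,rB=1  c:6=>tig=3,lo=0
L=5*4+3=23  i=1*2+0=2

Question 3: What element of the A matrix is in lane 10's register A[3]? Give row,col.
10: gr=2,th=2
[3] (2+8,2*2+1) = (10,5)

10,5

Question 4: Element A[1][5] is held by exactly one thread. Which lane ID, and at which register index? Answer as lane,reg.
r: 1->gid=1,r8=0  c: 5->tid=2,i&1=1
L=1*4+2=6  i=0*2+1=1

6,1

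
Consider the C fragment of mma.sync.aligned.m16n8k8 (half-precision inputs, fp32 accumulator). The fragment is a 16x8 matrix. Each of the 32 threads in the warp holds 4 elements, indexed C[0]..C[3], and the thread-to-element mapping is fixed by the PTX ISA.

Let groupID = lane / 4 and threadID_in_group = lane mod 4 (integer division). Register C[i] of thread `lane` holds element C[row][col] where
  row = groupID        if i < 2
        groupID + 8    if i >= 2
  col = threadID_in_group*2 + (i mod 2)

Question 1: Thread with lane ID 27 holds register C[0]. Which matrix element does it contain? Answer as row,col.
6,6

lane 27->27/4=6, 27 mod 4=3
i=0  r:6+0->6  c:2·3+0->6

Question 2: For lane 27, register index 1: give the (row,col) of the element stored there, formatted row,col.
6,7

lane 27⇒27/4=6, 27 mod 4=3
i=1  r:6+0⇒6  c:2·3+1⇒7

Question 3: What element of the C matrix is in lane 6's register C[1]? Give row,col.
1,5

lane 6: G=1 (6/4), T=2 (6%4)
i=1: r=1+0=1, c=2*2+1=5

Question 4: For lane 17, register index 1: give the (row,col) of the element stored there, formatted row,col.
L=17->g=17>>2=4, t=17&3=1
[1]->row 4+0=4  col 1·2+1=3

4,3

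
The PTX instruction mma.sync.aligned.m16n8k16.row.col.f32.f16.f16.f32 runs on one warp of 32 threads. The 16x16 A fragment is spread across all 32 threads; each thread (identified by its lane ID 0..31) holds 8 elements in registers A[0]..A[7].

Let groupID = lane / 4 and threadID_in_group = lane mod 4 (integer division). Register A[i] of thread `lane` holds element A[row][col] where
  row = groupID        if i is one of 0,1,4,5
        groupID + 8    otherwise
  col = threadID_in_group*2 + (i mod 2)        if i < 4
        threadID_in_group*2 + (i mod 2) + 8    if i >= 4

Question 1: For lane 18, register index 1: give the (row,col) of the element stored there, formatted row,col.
L=18⇒gr=18>>2=4, th=18&3=2
[1]⇒row 4+0=4  col 2·2+1+0=5

4,5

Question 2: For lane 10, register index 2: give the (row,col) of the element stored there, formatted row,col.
10,4

L=10->g=10>>2=2, t=10&3=2
[2]->row 2+8=10  col 2·2+0+0=4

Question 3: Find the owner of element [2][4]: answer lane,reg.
r=2⇒gr=2,Rb=0  c=4⇒Cb=0,th=2,odd=0
L=2*4+2=10  i=0*4+0*2+0=0

10,0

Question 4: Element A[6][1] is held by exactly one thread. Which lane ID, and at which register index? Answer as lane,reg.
r=6→G=6,rhi=0  c=1→chi=0,T=0,p=1
L=6*4+0=24  i=0*4+0*2+1=1

24,1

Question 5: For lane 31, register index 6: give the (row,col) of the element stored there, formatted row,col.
15,14

lane 31: gid=7 (31/4), tid=3 (31%4)
i=6: r=7+8=15, c=3*2+0+8=14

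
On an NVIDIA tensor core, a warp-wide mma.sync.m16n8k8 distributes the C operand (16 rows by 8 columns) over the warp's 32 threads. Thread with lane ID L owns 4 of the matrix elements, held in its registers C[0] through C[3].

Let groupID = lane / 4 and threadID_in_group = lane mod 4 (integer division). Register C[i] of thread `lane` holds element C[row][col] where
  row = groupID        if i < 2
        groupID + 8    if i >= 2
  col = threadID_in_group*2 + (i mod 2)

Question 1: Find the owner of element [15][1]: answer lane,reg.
28,3

r=15→G=7,rhi=1  c=1→T=0,p=1
L=7*4+0=28  i=1*2+1=3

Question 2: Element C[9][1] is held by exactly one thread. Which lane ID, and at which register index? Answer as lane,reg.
4,3

r=9→G=1,rhi=1  c=1→T=0,p=1
L=1*4+0=4  i=1*2+1=3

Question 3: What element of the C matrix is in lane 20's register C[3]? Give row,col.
20: grp=5,tig=0
[3] (5+8,0*2+1) = (13,1)

13,1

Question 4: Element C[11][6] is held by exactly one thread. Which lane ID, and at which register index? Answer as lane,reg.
r: 11->gid=3,r8=1  c: 6->tid=3,i&1=0
L=3*4+3=15  i=1*2+0=2

15,2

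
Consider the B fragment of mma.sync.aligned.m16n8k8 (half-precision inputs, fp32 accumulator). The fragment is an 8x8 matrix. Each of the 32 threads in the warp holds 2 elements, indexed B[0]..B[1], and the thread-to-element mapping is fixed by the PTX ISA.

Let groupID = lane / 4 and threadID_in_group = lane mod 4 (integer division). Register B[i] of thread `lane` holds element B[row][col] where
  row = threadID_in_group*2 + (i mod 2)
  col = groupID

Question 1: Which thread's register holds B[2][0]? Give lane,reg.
1,0

c=0⇒gr=0  r=2⇒th=1,odd=0
L=0*4+1=1  i=0=0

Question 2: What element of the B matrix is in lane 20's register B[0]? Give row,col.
0,5

lane 20→20/4=5, 20 mod 4=0
i=0  r:2·0+0→0  c:5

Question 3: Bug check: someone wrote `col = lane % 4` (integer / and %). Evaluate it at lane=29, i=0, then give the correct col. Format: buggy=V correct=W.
buggy=1 correct=7

`lane % 4`[29,0]->1
29: g=7,t=1
[0] (1*2+0,7) = (2,7)
col: 1 vs 7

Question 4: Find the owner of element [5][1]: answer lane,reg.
6,1

c:1=>grp=1  r:5=>tig=2,lo=1
L=1*4+2=6  i=1=1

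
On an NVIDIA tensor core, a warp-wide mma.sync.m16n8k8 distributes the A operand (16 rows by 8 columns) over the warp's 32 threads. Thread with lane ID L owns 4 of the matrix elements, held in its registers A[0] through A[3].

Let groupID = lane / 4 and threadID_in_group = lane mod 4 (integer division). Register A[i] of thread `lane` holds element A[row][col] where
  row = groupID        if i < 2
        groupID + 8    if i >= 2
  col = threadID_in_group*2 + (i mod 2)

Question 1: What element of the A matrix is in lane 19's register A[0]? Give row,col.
lane 19->19/4=4, 19 mod 4=3
i=0  r:4+0->4  c:2·3+0->6

4,6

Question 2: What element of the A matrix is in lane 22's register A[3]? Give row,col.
22: G=5,T=2
[3] (5+8,2*2+1) = (13,5)

13,5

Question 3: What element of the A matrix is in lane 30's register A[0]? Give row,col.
7,4

lane 30->30/4=7, 30 mod 4=2
i=0  r:7+0->7  c:2·2+0->4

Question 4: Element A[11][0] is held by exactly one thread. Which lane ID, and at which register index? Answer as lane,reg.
12,2

r=11⇒gr=3,Rb=1  c=0⇒th=0,odd=0
L=3*4+0=12  i=1*2+0=2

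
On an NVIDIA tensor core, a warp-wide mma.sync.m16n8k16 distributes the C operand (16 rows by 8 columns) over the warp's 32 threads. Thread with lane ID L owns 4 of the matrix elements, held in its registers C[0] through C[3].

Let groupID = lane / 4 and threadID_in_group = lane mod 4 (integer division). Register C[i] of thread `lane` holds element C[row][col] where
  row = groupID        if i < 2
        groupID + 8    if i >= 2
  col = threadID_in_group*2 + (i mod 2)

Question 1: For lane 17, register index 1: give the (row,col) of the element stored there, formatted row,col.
L=17⇒gr=17>>2=4, th=17&3=1
[1]⇒row 4+0=4  col 1·2+1=3

4,3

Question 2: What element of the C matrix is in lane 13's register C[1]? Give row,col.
3,3

lane 13: gid=3 (13/4), tid=1 (13%4)
i=1: r=3+0=3, c=1*2+1=3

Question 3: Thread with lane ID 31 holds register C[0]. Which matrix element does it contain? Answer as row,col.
7,6

L=31->g=31>>2=7, t=31&3=3
[0]->row 7+0=7  col 3·2+0=6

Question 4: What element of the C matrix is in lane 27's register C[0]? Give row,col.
6,6

27: gid=6,tid=3
[0] (6+0,3*2+0) = (6,6)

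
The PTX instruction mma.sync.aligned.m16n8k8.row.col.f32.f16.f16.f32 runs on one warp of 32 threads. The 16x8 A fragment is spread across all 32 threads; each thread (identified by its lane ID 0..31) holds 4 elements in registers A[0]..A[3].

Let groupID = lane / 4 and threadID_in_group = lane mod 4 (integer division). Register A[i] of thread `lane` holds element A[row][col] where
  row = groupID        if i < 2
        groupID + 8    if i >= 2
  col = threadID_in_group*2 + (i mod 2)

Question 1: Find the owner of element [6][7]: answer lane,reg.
27,1

r=6→G=6,rhi=0  c=7→T=3,p=1
L=6*4+3=27  i=0*2+1=1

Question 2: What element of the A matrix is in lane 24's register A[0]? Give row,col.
24: G=6,T=0
[0] (6+0,0*2+0) = (6,0)

6,0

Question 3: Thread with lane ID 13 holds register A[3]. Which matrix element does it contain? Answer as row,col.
11,3

lane 13: gid=3 (13/4), tid=1 (13%4)
i=3: r=3+8=11, c=1*2+1=3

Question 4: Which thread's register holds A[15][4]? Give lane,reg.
r=15⇒gr=7,Rb=1  c=4⇒th=2,odd=0
L=7*4+2=30  i=1*2+0=2

30,2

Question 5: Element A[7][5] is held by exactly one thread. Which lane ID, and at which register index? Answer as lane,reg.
30,1

r: 7->gid=7,r8=0  c: 5->tid=2,i&1=1
L=7*4+2=30  i=0*2+1=1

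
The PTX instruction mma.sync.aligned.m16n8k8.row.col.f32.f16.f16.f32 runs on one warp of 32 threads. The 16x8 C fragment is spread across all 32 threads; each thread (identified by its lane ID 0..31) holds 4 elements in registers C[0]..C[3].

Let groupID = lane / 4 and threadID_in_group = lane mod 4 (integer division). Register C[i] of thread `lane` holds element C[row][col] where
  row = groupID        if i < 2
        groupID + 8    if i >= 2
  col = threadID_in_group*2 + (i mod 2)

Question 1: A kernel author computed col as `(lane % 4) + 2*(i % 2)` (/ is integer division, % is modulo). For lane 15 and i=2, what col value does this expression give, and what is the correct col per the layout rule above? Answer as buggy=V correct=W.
buggy=3 correct=6

`(lane % 4) + 2*(i % 2)`[15,2]→3
15: G=3,T=3
[2] (3+8,3*2+0) = (11,6)
col: 3 vs 6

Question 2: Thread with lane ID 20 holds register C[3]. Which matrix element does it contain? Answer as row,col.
13,1

L=20->g=20>>2=5, t=20&3=0
[3]->row 5+8=13  col 0·2+1=1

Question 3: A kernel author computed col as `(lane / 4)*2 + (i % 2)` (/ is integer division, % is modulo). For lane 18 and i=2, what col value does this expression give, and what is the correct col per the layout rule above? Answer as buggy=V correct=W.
`(lane / 4)*2 + (i % 2)`[18,2]->8
L=18->g=18>>2=4, t=18&3=2
[2]->row 4+8=12  col 2·2+0=4
col: 8 vs 4

buggy=8 correct=4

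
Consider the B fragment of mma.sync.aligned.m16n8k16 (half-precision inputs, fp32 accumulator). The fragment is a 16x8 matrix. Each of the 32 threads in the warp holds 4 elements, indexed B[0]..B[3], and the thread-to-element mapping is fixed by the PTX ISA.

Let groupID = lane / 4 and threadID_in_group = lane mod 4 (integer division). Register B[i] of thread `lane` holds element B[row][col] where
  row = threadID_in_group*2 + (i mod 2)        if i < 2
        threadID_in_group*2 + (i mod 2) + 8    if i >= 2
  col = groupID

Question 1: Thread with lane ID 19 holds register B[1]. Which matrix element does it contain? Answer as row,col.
lane 19->19/4=4, 19 mod 4=3
i=1  r:2·3+1+0->7  c:4

7,4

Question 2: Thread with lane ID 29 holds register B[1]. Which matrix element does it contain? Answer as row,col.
3,7

29: gr=7,th=1
[1] (1*2+1+0,7) = (3,7)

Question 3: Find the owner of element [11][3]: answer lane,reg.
c:3=>grp=3  r:11=>rB=1,tig=1,lo=1
L=3*4+1=13  i=1*2+1=3

13,3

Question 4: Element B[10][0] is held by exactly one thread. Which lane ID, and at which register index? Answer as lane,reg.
c=0⇒gr=0  r=10⇒Rb=1,th=1,odd=0
L=0*4+1=1  i=1*2+0=2

1,2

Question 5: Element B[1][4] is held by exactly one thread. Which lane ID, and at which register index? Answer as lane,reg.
16,1

c: 4->gid=4  r: 1->r8=0,tid=0,i&1=1
L=4*4+0=16  i=0*2+1=1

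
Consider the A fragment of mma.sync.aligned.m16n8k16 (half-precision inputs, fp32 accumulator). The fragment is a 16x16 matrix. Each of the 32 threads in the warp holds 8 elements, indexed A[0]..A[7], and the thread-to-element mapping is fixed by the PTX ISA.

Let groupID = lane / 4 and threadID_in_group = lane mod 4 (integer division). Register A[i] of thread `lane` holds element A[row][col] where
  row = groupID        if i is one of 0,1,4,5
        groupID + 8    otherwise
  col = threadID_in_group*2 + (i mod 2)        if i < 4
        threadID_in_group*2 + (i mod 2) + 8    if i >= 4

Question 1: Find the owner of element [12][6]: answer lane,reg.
19,2

r:12=>grp=4,rB=1  c:6=>cB=0,tig=3,lo=0
L=4*4+3=19  i=0*4+1*2+0=2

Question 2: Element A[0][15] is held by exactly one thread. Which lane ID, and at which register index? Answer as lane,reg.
3,5

r=0→G=0,rhi=0  c=15→chi=1,T=3,p=1
L=0*4+3=3  i=1*4+0*2+1=5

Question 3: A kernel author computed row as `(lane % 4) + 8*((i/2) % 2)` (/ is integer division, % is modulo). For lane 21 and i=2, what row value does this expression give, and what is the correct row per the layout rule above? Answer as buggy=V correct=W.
buggy=9 correct=13

`(lane % 4) + 8*((i/2) % 2)`[21,2]→9
lane 21→21/4=5, 21 mod 4=1
i=2  r:5+8→13  c:2·1+0+0→2
row: 9 vs 13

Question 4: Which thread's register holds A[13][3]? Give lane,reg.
r:13=>grp=5,rB=1  c:3=>cB=0,tig=1,lo=1
L=5*4+1=21  i=0*4+1*2+1=3

21,3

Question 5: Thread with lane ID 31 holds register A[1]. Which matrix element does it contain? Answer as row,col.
7,7

31: gid=7,tid=3
[1] (7+0,3*2+1+0) = (7,7)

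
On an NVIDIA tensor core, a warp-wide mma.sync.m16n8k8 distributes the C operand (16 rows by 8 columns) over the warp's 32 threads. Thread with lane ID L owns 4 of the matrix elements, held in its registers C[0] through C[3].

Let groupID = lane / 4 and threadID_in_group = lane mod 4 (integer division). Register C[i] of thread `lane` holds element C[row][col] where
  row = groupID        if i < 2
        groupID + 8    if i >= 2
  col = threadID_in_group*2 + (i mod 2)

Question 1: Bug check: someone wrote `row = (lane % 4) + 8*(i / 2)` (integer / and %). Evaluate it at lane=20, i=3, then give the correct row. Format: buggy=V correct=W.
`(lane % 4) + 8*(i / 2)`[20,3]->8
20: g=5,t=0
[3] (5+8,0*2+1) = (13,1)
row: 8 vs 13

buggy=8 correct=13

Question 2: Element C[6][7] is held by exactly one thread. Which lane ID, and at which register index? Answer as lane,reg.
r:6=>grp=6,rB=0  c:7=>tig=3,lo=1
L=6*4+3=27  i=0*2+1=1

27,1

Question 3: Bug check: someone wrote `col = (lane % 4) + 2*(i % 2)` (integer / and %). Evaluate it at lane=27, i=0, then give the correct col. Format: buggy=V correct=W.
buggy=3 correct=6

`(lane % 4) + 2*(i % 2)`[27,0]->3
lane 27: g=6 (27/4), t=3 (27%4)
i=0: r=6+0=6, c=3*2+0=6
col: 3 vs 6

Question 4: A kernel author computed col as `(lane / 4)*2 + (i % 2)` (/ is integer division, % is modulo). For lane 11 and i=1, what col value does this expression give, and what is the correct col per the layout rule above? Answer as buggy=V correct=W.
buggy=5 correct=7

`(lane / 4)*2 + (i % 2)`[11,1]->5
lane 11->11/4=2, 11 mod 4=3
i=1  r:2+0->2  c:2·3+1->7
col: 5 vs 7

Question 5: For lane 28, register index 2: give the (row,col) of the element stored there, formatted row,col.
15,0

L=28⇒gr=28>>2=7, th=28&3=0
[2]⇒row 7+8=15  col 0·2+0=0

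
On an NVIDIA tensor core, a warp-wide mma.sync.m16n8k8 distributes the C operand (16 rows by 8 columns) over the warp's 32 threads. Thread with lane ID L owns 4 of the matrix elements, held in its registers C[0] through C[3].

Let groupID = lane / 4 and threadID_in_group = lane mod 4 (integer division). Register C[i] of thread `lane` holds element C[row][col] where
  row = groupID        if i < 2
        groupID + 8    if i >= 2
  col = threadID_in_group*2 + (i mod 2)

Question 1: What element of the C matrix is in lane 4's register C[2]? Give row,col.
4: grp=1,tig=0
[2] (1+8,0*2+0) = (9,0)

9,0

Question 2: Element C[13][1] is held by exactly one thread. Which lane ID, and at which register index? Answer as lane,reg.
20,3

r=13->g=5,rb=1  c=1->t=0,b0=1
L=5*4+0=20  i=1*2+1=3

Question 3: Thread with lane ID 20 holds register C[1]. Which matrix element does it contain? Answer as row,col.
5,1

lane 20: g=5 (20/4), t=0 (20%4)
i=1: r=5+0=5, c=0*2+1=1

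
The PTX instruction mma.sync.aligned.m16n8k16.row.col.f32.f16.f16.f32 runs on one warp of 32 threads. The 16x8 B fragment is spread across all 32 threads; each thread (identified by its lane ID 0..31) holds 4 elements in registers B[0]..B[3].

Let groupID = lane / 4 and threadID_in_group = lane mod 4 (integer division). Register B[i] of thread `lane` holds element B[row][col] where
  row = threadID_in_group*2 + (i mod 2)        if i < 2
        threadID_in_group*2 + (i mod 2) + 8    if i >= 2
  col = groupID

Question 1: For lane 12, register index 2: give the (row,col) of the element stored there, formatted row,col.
8,3

lane 12->12/4=3, 12 mod 4=0
i=2  r:2·0+0+8->8  c:3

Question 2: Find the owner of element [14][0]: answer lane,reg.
3,2

c=0⇒gr=0  r=14⇒Rb=1,th=3,odd=0
L=0*4+3=3  i=1*2+0=2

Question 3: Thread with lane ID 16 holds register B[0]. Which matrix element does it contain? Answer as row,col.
lane 16: grp=4 (16/4), tig=0 (16%4)
i=0: r=0*2+0+0=0, c=grp=4

0,4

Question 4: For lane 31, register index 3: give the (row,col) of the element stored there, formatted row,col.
31: gid=7,tid=3
[3] (3*2+1+8,7) = (15,7)

15,7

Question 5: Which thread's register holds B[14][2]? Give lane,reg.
c=2->g=2  r=14->rb=1,t=3,b0=0
L=2*4+3=11  i=1*2+0=2

11,2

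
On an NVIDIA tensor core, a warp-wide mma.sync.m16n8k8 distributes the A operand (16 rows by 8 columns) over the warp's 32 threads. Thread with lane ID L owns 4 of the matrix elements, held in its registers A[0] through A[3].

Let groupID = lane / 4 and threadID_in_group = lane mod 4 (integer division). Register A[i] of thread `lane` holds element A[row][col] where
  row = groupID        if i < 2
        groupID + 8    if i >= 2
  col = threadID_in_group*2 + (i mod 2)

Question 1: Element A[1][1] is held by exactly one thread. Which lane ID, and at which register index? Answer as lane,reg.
4,1

r=1->g=1,rb=0  c=1->t=0,b0=1
L=1*4+0=4  i=0*2+1=1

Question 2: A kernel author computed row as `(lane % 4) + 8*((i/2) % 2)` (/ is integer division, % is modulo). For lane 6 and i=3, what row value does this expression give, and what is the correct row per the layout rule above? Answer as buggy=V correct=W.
buggy=10 correct=9

`(lane % 4) + 8*((i/2) % 2)`[6,3]->10
lane 6->6/4=1, 6 mod 4=2
i=3  r:1+8->9  c:2·2+1->5
row: 10 vs 9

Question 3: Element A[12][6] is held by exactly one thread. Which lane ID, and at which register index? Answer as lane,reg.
19,2

r=12->g=4,rb=1  c=6->t=3,b0=0
L=4*4+3=19  i=1*2+0=2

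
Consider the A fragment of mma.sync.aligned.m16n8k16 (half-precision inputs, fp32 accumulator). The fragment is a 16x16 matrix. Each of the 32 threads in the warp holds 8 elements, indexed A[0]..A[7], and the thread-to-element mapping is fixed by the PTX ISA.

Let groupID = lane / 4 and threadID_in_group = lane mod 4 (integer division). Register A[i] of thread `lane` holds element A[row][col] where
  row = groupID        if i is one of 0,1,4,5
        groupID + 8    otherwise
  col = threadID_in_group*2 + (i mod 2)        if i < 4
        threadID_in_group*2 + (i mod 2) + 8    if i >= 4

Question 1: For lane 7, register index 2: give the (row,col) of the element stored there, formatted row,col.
9,6

lane 7=>7/4=1, 7 mod 4=3
i=2  r:1+8=>9  c:2·3+0+0=>6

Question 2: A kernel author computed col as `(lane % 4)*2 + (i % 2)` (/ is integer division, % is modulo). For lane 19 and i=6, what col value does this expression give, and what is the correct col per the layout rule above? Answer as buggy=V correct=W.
buggy=6 correct=14

`(lane % 4)*2 + (i % 2)`[19,6]→6
19: G=4,T=3
[6] (4+8,3*2+0+8) = (12,14)
col: 6 vs 14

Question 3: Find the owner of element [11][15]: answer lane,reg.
15,7

r:11=>grp=3,rB=1  c:15=>cB=1,tig=3,lo=1
L=3*4+3=15  i=1*4+1*2+1=7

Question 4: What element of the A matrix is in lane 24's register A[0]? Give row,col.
6,0

lane 24->24/4=6, 24 mod 4=0
i=0  r:6+0->6  c:2·0+0+0->0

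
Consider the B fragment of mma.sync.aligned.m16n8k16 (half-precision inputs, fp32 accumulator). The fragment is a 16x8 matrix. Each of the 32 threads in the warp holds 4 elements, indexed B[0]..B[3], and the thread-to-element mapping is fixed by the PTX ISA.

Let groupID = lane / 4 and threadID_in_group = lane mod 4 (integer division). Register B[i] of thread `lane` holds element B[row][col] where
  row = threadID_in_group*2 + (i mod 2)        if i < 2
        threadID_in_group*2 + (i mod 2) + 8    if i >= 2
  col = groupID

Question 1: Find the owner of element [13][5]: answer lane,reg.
22,3

c=5->g=5  r=13->rb=1,t=2,b0=1
L=5*4+2=22  i=1*2+1=3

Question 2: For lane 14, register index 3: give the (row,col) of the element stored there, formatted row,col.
13,3

14: grp=3,tig=2
[3] (2*2+1+8,3) = (13,3)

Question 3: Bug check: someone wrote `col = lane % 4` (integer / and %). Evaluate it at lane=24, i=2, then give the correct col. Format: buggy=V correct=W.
`lane % 4`[24,2]=>0
L=24=>grp=24>>2=6, tig=24&3=0
[2]=>row 0·2+0+8=8  col grp=6
col: 0 vs 6

buggy=0 correct=6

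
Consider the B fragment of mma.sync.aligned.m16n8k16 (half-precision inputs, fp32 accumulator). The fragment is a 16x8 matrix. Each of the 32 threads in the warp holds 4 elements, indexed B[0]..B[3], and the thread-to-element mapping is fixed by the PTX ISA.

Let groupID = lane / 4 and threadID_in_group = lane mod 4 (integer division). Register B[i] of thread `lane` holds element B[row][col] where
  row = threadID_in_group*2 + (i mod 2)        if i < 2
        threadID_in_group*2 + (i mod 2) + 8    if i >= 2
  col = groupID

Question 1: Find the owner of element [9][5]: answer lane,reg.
c=5->g=5  r=9->rb=1,t=0,b0=1
L=5*4+0=20  i=1*2+1=3

20,3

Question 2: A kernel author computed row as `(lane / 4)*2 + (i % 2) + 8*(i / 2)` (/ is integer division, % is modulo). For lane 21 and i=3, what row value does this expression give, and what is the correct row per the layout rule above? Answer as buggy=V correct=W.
`(lane / 4)*2 + (i % 2) + 8*(i / 2)`[21,3]->19
lane 21->21/4=5, 21 mod 4=1
i=3  r:2·1+1+8->11  c:5
row: 19 vs 11

buggy=19 correct=11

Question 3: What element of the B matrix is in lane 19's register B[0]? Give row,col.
6,4

L=19→G=19>>2=4, T=19&3=3
[0]→row 3·2+0+0=6  col G=4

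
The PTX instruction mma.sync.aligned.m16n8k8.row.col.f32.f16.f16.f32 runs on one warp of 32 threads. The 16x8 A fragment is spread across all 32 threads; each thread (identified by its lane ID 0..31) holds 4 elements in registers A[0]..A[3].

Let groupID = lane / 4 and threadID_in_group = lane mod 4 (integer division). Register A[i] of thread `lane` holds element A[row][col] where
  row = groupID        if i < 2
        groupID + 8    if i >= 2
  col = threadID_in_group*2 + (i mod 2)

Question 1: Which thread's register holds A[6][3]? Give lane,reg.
r: 6->gid=6,r8=0  c: 3->tid=1,i&1=1
L=6*4+1=25  i=0*2+1=1

25,1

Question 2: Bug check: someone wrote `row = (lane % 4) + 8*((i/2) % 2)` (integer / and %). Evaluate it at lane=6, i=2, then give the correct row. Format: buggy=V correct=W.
buggy=10 correct=9

`(lane % 4) + 8*((i/2) % 2)`[6,2]⇒10
lane 6⇒6/4=1, 6 mod 4=2
i=2  r:1+8⇒9  c:2·2+0⇒4
row: 10 vs 9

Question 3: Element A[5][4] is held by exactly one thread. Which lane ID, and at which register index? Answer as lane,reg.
r=5->g=5,rb=0  c=4->t=2,b0=0
L=5*4+2=22  i=0*2+0=0

22,0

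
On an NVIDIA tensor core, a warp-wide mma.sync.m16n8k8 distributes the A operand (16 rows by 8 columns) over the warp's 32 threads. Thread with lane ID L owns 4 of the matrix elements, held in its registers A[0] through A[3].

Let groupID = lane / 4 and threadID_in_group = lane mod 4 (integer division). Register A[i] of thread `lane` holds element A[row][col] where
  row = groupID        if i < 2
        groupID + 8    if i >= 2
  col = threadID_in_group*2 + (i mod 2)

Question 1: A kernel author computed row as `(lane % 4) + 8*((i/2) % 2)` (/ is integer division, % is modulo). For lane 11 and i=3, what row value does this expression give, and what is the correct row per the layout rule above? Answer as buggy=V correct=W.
`(lane % 4) + 8*((i/2) % 2)`[11,3]⇒11
11: gr=2,th=3
[3] (2+8,3*2+1) = (10,7)
row: 11 vs 10

buggy=11 correct=10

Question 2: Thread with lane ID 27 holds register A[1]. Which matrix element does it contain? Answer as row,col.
6,7

27: grp=6,tig=3
[1] (6+0,3*2+1) = (6,7)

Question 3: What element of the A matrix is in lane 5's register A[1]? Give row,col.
L=5→G=5>>2=1, T=5&3=1
[1]→row 1+0=1  col 1·2+1=3

1,3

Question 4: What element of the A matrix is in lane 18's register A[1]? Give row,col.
L=18=>grp=18>>2=4, tig=18&3=2
[1]=>row 4+0=4  col 2·2+1=5

4,5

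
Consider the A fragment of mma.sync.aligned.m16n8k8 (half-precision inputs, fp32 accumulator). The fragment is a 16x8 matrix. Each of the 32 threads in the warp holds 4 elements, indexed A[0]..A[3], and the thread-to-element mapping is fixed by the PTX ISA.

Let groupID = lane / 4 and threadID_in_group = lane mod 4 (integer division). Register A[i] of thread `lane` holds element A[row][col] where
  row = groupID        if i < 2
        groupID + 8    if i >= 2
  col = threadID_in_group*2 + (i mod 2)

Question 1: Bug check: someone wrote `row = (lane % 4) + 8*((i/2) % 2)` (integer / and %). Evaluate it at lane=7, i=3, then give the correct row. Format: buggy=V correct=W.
`(lane % 4) + 8*((i/2) % 2)`[7,3]->11
lane 7->7/4=1, 7 mod 4=3
i=3  r:1+8->9  c:2·3+1->7
row: 11 vs 9

buggy=11 correct=9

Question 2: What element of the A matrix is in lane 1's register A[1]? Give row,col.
0,3

lane 1: G=0 (1/4), T=1 (1%4)
i=1: r=0+0=0, c=1*2+1=3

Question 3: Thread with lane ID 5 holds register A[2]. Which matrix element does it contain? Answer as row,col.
9,2

L=5->gid=5>>2=1, tid=5&3=1
[2]->row 1+8=9  col 1·2+0=2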